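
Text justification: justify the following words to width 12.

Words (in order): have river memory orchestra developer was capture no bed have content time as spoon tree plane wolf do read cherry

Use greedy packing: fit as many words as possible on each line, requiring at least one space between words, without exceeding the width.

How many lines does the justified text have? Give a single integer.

Line 1: ['have', 'river'] (min_width=10, slack=2)
Line 2: ['memory'] (min_width=6, slack=6)
Line 3: ['orchestra'] (min_width=9, slack=3)
Line 4: ['developer'] (min_width=9, slack=3)
Line 5: ['was', 'capture'] (min_width=11, slack=1)
Line 6: ['no', 'bed', 'have'] (min_width=11, slack=1)
Line 7: ['content', 'time'] (min_width=12, slack=0)
Line 8: ['as', 'spoon'] (min_width=8, slack=4)
Line 9: ['tree', 'plane'] (min_width=10, slack=2)
Line 10: ['wolf', 'do', 'read'] (min_width=12, slack=0)
Line 11: ['cherry'] (min_width=6, slack=6)
Total lines: 11

Answer: 11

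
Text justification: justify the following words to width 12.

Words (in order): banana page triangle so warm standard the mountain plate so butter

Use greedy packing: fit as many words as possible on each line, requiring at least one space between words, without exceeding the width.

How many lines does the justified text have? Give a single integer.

Line 1: ['banana', 'page'] (min_width=11, slack=1)
Line 2: ['triangle', 'so'] (min_width=11, slack=1)
Line 3: ['warm'] (min_width=4, slack=8)
Line 4: ['standard', 'the'] (min_width=12, slack=0)
Line 5: ['mountain'] (min_width=8, slack=4)
Line 6: ['plate', 'so'] (min_width=8, slack=4)
Line 7: ['butter'] (min_width=6, slack=6)
Total lines: 7

Answer: 7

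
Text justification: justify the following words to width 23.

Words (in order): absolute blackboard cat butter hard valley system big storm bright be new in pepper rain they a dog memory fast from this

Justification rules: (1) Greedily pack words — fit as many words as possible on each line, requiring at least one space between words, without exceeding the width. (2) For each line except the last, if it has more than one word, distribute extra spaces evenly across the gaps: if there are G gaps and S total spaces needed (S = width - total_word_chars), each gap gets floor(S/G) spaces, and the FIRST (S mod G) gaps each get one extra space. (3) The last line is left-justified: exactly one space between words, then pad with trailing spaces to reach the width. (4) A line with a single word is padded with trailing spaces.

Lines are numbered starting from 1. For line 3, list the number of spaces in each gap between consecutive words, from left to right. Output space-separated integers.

Line 1: ['absolute', 'blackboard', 'cat'] (min_width=23, slack=0)
Line 2: ['butter', 'hard', 'valley'] (min_width=18, slack=5)
Line 3: ['system', 'big', 'storm', 'bright'] (min_width=23, slack=0)
Line 4: ['be', 'new', 'in', 'pepper', 'rain'] (min_width=21, slack=2)
Line 5: ['they', 'a', 'dog', 'memory', 'fast'] (min_width=22, slack=1)
Line 6: ['from', 'this'] (min_width=9, slack=14)

Answer: 1 1 1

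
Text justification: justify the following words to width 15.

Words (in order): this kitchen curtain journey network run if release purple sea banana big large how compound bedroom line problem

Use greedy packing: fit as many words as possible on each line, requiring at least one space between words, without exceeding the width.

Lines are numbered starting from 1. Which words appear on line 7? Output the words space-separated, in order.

Line 1: ['this', 'kitchen'] (min_width=12, slack=3)
Line 2: ['curtain', 'journey'] (min_width=15, slack=0)
Line 3: ['network', 'run', 'if'] (min_width=14, slack=1)
Line 4: ['release', 'purple'] (min_width=14, slack=1)
Line 5: ['sea', 'banana', 'big'] (min_width=14, slack=1)
Line 6: ['large', 'how'] (min_width=9, slack=6)
Line 7: ['compound'] (min_width=8, slack=7)
Line 8: ['bedroom', 'line'] (min_width=12, slack=3)
Line 9: ['problem'] (min_width=7, slack=8)

Answer: compound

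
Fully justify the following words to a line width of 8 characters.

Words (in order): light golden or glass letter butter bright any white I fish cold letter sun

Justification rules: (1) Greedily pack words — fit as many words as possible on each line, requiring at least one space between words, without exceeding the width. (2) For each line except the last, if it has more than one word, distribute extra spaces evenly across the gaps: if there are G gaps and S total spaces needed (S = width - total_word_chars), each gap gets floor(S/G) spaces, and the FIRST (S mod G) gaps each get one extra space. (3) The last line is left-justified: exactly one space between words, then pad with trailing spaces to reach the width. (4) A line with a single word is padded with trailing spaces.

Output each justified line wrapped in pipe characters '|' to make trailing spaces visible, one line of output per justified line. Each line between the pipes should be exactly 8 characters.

Line 1: ['light'] (min_width=5, slack=3)
Line 2: ['golden'] (min_width=6, slack=2)
Line 3: ['or', 'glass'] (min_width=8, slack=0)
Line 4: ['letter'] (min_width=6, slack=2)
Line 5: ['butter'] (min_width=6, slack=2)
Line 6: ['bright'] (min_width=6, slack=2)
Line 7: ['any'] (min_width=3, slack=5)
Line 8: ['white', 'I'] (min_width=7, slack=1)
Line 9: ['fish'] (min_width=4, slack=4)
Line 10: ['cold'] (min_width=4, slack=4)
Line 11: ['letter'] (min_width=6, slack=2)
Line 12: ['sun'] (min_width=3, slack=5)

Answer: |light   |
|golden  |
|or glass|
|letter  |
|butter  |
|bright  |
|any     |
|white  I|
|fish    |
|cold    |
|letter  |
|sun     |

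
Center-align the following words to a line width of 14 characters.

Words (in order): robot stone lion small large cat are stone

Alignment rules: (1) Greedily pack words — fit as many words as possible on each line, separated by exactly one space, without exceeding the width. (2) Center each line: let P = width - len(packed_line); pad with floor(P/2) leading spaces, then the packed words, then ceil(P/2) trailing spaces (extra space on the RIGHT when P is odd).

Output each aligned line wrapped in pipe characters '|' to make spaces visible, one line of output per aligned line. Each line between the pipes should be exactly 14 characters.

Answer: | robot stone  |
|  lion small  |
|large cat are |
|    stone     |

Derivation:
Line 1: ['robot', 'stone'] (min_width=11, slack=3)
Line 2: ['lion', 'small'] (min_width=10, slack=4)
Line 3: ['large', 'cat', 'are'] (min_width=13, slack=1)
Line 4: ['stone'] (min_width=5, slack=9)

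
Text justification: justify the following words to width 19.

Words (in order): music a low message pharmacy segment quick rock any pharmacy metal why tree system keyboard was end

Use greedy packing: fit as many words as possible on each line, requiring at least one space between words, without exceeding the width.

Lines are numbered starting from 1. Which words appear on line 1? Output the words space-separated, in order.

Line 1: ['music', 'a', 'low', 'message'] (min_width=19, slack=0)
Line 2: ['pharmacy', 'segment'] (min_width=16, slack=3)
Line 3: ['quick', 'rock', 'any'] (min_width=14, slack=5)
Line 4: ['pharmacy', 'metal', 'why'] (min_width=18, slack=1)
Line 5: ['tree', 'system'] (min_width=11, slack=8)
Line 6: ['keyboard', 'was', 'end'] (min_width=16, slack=3)

Answer: music a low message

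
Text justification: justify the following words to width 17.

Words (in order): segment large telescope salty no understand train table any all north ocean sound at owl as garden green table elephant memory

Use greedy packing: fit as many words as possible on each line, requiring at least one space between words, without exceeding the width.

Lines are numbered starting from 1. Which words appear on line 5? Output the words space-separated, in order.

Answer: all north ocean

Derivation:
Line 1: ['segment', 'large'] (min_width=13, slack=4)
Line 2: ['telescope', 'salty'] (min_width=15, slack=2)
Line 3: ['no', 'understand'] (min_width=13, slack=4)
Line 4: ['train', 'table', 'any'] (min_width=15, slack=2)
Line 5: ['all', 'north', 'ocean'] (min_width=15, slack=2)
Line 6: ['sound', 'at', 'owl', 'as'] (min_width=15, slack=2)
Line 7: ['garden', 'green'] (min_width=12, slack=5)
Line 8: ['table', 'elephant'] (min_width=14, slack=3)
Line 9: ['memory'] (min_width=6, slack=11)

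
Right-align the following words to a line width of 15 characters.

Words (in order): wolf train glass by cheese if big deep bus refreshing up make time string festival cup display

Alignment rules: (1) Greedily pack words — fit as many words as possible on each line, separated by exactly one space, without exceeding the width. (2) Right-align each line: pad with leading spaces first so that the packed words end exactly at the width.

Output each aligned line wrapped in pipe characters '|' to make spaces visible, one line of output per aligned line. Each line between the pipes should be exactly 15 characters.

Line 1: ['wolf', 'train'] (min_width=10, slack=5)
Line 2: ['glass', 'by', 'cheese'] (min_width=15, slack=0)
Line 3: ['if', 'big', 'deep', 'bus'] (min_width=15, slack=0)
Line 4: ['refreshing', 'up'] (min_width=13, slack=2)
Line 5: ['make', 'time'] (min_width=9, slack=6)
Line 6: ['string', 'festival'] (min_width=15, slack=0)
Line 7: ['cup', 'display'] (min_width=11, slack=4)

Answer: |     wolf train|
|glass by cheese|
|if big deep bus|
|  refreshing up|
|      make time|
|string festival|
|    cup display|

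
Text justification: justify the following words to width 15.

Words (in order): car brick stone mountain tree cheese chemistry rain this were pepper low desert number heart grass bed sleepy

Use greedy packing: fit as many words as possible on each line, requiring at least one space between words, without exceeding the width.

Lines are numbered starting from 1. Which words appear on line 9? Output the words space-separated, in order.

Answer: sleepy

Derivation:
Line 1: ['car', 'brick', 'stone'] (min_width=15, slack=0)
Line 2: ['mountain', 'tree'] (min_width=13, slack=2)
Line 3: ['cheese'] (min_width=6, slack=9)
Line 4: ['chemistry', 'rain'] (min_width=14, slack=1)
Line 5: ['this', 'were'] (min_width=9, slack=6)
Line 6: ['pepper', 'low'] (min_width=10, slack=5)
Line 7: ['desert', 'number'] (min_width=13, slack=2)
Line 8: ['heart', 'grass', 'bed'] (min_width=15, slack=0)
Line 9: ['sleepy'] (min_width=6, slack=9)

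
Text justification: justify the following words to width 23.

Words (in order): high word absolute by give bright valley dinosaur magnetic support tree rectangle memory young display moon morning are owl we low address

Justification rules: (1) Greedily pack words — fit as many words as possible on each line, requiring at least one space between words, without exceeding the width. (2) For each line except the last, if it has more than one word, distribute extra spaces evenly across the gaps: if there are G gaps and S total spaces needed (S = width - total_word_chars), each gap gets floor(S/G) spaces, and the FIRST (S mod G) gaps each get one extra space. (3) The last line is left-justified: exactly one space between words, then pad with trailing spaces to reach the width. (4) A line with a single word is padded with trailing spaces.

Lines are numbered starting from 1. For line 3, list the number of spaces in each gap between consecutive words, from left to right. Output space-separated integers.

Line 1: ['high', 'word', 'absolute', 'by'] (min_width=21, slack=2)
Line 2: ['give', 'bright', 'valley'] (min_width=18, slack=5)
Line 3: ['dinosaur', 'magnetic'] (min_width=17, slack=6)
Line 4: ['support', 'tree', 'rectangle'] (min_width=22, slack=1)
Line 5: ['memory', 'young', 'display'] (min_width=20, slack=3)
Line 6: ['moon', 'morning', 'are', 'owl', 'we'] (min_width=23, slack=0)
Line 7: ['low', 'address'] (min_width=11, slack=12)

Answer: 7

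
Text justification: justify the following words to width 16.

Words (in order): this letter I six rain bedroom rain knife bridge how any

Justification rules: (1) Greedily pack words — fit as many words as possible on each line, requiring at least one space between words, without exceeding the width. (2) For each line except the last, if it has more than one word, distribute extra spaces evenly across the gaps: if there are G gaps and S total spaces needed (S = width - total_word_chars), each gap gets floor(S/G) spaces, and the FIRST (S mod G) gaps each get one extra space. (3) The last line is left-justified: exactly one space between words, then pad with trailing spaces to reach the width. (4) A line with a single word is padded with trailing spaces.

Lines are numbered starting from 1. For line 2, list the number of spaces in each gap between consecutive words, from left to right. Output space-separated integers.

Line 1: ['this', 'letter', 'I'] (min_width=13, slack=3)
Line 2: ['six', 'rain', 'bedroom'] (min_width=16, slack=0)
Line 3: ['rain', 'knife'] (min_width=10, slack=6)
Line 4: ['bridge', 'how', 'any'] (min_width=14, slack=2)

Answer: 1 1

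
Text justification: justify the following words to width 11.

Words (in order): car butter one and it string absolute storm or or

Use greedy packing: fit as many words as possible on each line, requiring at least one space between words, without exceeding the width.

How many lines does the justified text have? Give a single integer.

Answer: 5

Derivation:
Line 1: ['car', 'butter'] (min_width=10, slack=1)
Line 2: ['one', 'and', 'it'] (min_width=10, slack=1)
Line 3: ['string'] (min_width=6, slack=5)
Line 4: ['absolute'] (min_width=8, slack=3)
Line 5: ['storm', 'or', 'or'] (min_width=11, slack=0)
Total lines: 5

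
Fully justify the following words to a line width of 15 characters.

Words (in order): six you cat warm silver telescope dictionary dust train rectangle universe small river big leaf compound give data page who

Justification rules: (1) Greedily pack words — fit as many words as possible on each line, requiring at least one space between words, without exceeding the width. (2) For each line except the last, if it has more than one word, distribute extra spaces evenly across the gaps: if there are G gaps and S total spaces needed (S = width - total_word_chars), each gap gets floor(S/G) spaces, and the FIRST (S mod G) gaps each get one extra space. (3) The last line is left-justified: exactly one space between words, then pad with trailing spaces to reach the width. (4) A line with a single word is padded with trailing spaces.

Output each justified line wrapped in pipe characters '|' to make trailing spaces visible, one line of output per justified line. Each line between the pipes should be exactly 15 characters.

Answer: |six   you   cat|
|warm     silver|
|telescope      |
|dictionary dust|
|train rectangle|
|universe  small|
|river  big leaf|
|compound   give|
|data page who  |

Derivation:
Line 1: ['six', 'you', 'cat'] (min_width=11, slack=4)
Line 2: ['warm', 'silver'] (min_width=11, slack=4)
Line 3: ['telescope'] (min_width=9, slack=6)
Line 4: ['dictionary', 'dust'] (min_width=15, slack=0)
Line 5: ['train', 'rectangle'] (min_width=15, slack=0)
Line 6: ['universe', 'small'] (min_width=14, slack=1)
Line 7: ['river', 'big', 'leaf'] (min_width=14, slack=1)
Line 8: ['compound', 'give'] (min_width=13, slack=2)
Line 9: ['data', 'page', 'who'] (min_width=13, slack=2)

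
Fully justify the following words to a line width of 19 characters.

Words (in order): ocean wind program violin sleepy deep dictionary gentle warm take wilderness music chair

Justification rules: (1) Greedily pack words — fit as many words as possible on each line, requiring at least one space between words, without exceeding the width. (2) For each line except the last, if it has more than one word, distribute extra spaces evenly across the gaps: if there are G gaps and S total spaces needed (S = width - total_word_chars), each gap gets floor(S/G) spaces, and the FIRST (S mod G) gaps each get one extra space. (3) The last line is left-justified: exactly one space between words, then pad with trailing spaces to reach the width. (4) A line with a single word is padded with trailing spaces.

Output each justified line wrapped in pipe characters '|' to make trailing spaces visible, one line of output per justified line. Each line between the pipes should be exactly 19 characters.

Answer: |ocean  wind program|
|violin  sleepy deep|
|dictionary   gentle|
|warm           take|
|wilderness    music|
|chair              |

Derivation:
Line 1: ['ocean', 'wind', 'program'] (min_width=18, slack=1)
Line 2: ['violin', 'sleepy', 'deep'] (min_width=18, slack=1)
Line 3: ['dictionary', 'gentle'] (min_width=17, slack=2)
Line 4: ['warm', 'take'] (min_width=9, slack=10)
Line 5: ['wilderness', 'music'] (min_width=16, slack=3)
Line 6: ['chair'] (min_width=5, slack=14)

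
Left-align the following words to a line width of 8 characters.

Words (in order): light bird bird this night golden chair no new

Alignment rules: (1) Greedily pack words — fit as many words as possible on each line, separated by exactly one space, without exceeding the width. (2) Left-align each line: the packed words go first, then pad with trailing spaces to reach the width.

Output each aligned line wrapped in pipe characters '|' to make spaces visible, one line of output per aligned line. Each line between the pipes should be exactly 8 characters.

Line 1: ['light'] (min_width=5, slack=3)
Line 2: ['bird'] (min_width=4, slack=4)
Line 3: ['bird'] (min_width=4, slack=4)
Line 4: ['this'] (min_width=4, slack=4)
Line 5: ['night'] (min_width=5, slack=3)
Line 6: ['golden'] (min_width=6, slack=2)
Line 7: ['chair', 'no'] (min_width=8, slack=0)
Line 8: ['new'] (min_width=3, slack=5)

Answer: |light   |
|bird    |
|bird    |
|this    |
|night   |
|golden  |
|chair no|
|new     |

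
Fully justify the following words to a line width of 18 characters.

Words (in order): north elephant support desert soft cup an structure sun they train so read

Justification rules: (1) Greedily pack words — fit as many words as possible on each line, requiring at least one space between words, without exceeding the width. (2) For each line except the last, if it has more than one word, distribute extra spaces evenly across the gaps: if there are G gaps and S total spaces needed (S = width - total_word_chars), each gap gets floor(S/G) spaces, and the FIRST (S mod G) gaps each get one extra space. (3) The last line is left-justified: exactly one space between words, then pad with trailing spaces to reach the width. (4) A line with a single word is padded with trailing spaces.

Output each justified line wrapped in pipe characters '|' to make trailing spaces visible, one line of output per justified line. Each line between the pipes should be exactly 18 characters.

Answer: |north     elephant|
|support     desert|
|soft     cup    an|
|structure sun they|
|train so read     |

Derivation:
Line 1: ['north', 'elephant'] (min_width=14, slack=4)
Line 2: ['support', 'desert'] (min_width=14, slack=4)
Line 3: ['soft', 'cup', 'an'] (min_width=11, slack=7)
Line 4: ['structure', 'sun', 'they'] (min_width=18, slack=0)
Line 5: ['train', 'so', 'read'] (min_width=13, slack=5)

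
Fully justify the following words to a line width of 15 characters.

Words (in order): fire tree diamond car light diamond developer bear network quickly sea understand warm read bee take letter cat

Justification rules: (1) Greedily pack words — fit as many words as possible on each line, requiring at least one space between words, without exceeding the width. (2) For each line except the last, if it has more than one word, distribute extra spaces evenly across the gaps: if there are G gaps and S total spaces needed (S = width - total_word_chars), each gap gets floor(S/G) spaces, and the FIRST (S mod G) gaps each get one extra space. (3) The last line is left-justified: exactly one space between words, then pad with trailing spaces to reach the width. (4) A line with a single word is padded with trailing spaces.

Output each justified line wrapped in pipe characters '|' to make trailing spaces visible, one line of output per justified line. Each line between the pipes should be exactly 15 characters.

Line 1: ['fire', 'tree'] (min_width=9, slack=6)
Line 2: ['diamond', 'car'] (min_width=11, slack=4)
Line 3: ['light', 'diamond'] (min_width=13, slack=2)
Line 4: ['developer', 'bear'] (min_width=14, slack=1)
Line 5: ['network', 'quickly'] (min_width=15, slack=0)
Line 6: ['sea', 'understand'] (min_width=14, slack=1)
Line 7: ['warm', 'read', 'bee'] (min_width=13, slack=2)
Line 8: ['take', 'letter', 'cat'] (min_width=15, slack=0)

Answer: |fire       tree|
|diamond     car|
|light   diamond|
|developer  bear|
|network quickly|
|sea  understand|
|warm  read  bee|
|take letter cat|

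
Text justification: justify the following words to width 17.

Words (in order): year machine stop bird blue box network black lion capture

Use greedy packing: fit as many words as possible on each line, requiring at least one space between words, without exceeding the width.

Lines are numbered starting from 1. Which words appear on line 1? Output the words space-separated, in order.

Answer: year machine stop

Derivation:
Line 1: ['year', 'machine', 'stop'] (min_width=17, slack=0)
Line 2: ['bird', 'blue', 'box'] (min_width=13, slack=4)
Line 3: ['network', 'black'] (min_width=13, slack=4)
Line 4: ['lion', 'capture'] (min_width=12, slack=5)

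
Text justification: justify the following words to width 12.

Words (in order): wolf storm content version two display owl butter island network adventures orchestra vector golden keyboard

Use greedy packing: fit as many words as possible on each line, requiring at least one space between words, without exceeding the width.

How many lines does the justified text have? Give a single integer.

Answer: 12

Derivation:
Line 1: ['wolf', 'storm'] (min_width=10, slack=2)
Line 2: ['content'] (min_width=7, slack=5)
Line 3: ['version', 'two'] (min_width=11, slack=1)
Line 4: ['display', 'owl'] (min_width=11, slack=1)
Line 5: ['butter'] (min_width=6, slack=6)
Line 6: ['island'] (min_width=6, slack=6)
Line 7: ['network'] (min_width=7, slack=5)
Line 8: ['adventures'] (min_width=10, slack=2)
Line 9: ['orchestra'] (min_width=9, slack=3)
Line 10: ['vector'] (min_width=6, slack=6)
Line 11: ['golden'] (min_width=6, slack=6)
Line 12: ['keyboard'] (min_width=8, slack=4)
Total lines: 12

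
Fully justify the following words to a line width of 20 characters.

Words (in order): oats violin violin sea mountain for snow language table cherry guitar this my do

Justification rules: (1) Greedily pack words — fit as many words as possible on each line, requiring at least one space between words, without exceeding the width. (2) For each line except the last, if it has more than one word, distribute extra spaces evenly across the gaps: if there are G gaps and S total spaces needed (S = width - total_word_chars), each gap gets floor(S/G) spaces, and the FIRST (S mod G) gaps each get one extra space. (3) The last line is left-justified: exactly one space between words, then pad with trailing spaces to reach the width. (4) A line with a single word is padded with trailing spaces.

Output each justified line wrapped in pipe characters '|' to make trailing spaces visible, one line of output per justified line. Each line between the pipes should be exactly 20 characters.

Line 1: ['oats', 'violin', 'violin'] (min_width=18, slack=2)
Line 2: ['sea', 'mountain', 'for'] (min_width=16, slack=4)
Line 3: ['snow', 'language', 'table'] (min_width=19, slack=1)
Line 4: ['cherry', 'guitar', 'this'] (min_width=18, slack=2)
Line 5: ['my', 'do'] (min_width=5, slack=15)

Answer: |oats  violin  violin|
|sea   mountain   for|
|snow  language table|
|cherry  guitar  this|
|my do               |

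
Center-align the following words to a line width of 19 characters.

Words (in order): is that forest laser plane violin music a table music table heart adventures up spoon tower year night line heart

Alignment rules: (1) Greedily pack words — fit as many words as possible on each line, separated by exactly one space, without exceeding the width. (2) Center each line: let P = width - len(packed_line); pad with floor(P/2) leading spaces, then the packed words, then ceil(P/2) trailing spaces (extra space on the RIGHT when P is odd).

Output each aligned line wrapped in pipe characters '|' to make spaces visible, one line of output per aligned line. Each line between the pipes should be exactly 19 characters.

Line 1: ['is', 'that', 'forest'] (min_width=14, slack=5)
Line 2: ['laser', 'plane', 'violin'] (min_width=18, slack=1)
Line 3: ['music', 'a', 'table', 'music'] (min_width=19, slack=0)
Line 4: ['table', 'heart'] (min_width=11, slack=8)
Line 5: ['adventures', 'up', 'spoon'] (min_width=19, slack=0)
Line 6: ['tower', 'year', 'night'] (min_width=16, slack=3)
Line 7: ['line', 'heart'] (min_width=10, slack=9)

Answer: |  is that forest   |
|laser plane violin |
|music a table music|
|    table heart    |
|adventures up spoon|
| tower year night  |
|    line heart     |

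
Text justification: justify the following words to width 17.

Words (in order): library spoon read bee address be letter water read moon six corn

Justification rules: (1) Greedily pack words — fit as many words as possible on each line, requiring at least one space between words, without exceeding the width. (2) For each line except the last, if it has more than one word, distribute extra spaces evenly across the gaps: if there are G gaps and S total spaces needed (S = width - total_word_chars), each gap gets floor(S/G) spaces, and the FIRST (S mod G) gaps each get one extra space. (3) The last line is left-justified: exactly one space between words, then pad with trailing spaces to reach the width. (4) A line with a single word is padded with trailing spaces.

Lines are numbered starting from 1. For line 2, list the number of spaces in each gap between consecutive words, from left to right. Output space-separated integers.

Line 1: ['library', 'spoon'] (min_width=13, slack=4)
Line 2: ['read', 'bee', 'address'] (min_width=16, slack=1)
Line 3: ['be', 'letter', 'water'] (min_width=15, slack=2)
Line 4: ['read', 'moon', 'six'] (min_width=13, slack=4)
Line 5: ['corn'] (min_width=4, slack=13)

Answer: 2 1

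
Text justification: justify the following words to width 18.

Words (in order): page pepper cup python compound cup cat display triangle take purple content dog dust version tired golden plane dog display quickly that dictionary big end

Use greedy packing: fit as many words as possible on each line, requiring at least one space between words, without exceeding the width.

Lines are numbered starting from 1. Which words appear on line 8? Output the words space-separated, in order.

Line 1: ['page', 'pepper', 'cup'] (min_width=15, slack=3)
Line 2: ['python', 'compound'] (min_width=15, slack=3)
Line 3: ['cup', 'cat', 'display'] (min_width=15, slack=3)
Line 4: ['triangle', 'take'] (min_width=13, slack=5)
Line 5: ['purple', 'content', 'dog'] (min_width=18, slack=0)
Line 6: ['dust', 'version', 'tired'] (min_width=18, slack=0)
Line 7: ['golden', 'plane', 'dog'] (min_width=16, slack=2)
Line 8: ['display', 'quickly'] (min_width=15, slack=3)
Line 9: ['that', 'dictionary'] (min_width=15, slack=3)
Line 10: ['big', 'end'] (min_width=7, slack=11)

Answer: display quickly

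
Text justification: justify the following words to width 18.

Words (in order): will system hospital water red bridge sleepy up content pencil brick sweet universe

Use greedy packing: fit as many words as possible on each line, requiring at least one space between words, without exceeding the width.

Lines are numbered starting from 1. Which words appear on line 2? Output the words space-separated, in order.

Line 1: ['will', 'system'] (min_width=11, slack=7)
Line 2: ['hospital', 'water', 'red'] (min_width=18, slack=0)
Line 3: ['bridge', 'sleepy', 'up'] (min_width=16, slack=2)
Line 4: ['content', 'pencil'] (min_width=14, slack=4)
Line 5: ['brick', 'sweet'] (min_width=11, slack=7)
Line 6: ['universe'] (min_width=8, slack=10)

Answer: hospital water red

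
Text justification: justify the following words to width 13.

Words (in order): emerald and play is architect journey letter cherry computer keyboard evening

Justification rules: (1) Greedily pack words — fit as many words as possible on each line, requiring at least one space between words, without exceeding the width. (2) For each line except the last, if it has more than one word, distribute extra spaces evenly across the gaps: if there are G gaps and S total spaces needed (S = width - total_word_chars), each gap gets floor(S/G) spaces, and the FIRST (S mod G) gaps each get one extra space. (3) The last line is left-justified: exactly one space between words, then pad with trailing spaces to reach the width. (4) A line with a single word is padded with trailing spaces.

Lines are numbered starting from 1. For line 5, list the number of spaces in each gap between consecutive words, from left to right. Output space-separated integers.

Line 1: ['emerald', 'and'] (min_width=11, slack=2)
Line 2: ['play', 'is'] (min_width=7, slack=6)
Line 3: ['architect'] (min_width=9, slack=4)
Line 4: ['journey'] (min_width=7, slack=6)
Line 5: ['letter', 'cherry'] (min_width=13, slack=0)
Line 6: ['computer'] (min_width=8, slack=5)
Line 7: ['keyboard'] (min_width=8, slack=5)
Line 8: ['evening'] (min_width=7, slack=6)

Answer: 1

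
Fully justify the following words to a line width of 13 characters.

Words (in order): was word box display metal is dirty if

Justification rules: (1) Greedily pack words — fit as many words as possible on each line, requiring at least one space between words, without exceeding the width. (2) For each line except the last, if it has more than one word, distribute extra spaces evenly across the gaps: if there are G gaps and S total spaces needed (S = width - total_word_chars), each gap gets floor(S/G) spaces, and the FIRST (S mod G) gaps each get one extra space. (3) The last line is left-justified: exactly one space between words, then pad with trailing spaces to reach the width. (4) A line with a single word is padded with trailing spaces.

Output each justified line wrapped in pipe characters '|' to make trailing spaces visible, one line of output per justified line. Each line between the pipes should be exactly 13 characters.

Line 1: ['was', 'word', 'box'] (min_width=12, slack=1)
Line 2: ['display', 'metal'] (min_width=13, slack=0)
Line 3: ['is', 'dirty', 'if'] (min_width=11, slack=2)

Answer: |was  word box|
|display metal|
|is dirty if  |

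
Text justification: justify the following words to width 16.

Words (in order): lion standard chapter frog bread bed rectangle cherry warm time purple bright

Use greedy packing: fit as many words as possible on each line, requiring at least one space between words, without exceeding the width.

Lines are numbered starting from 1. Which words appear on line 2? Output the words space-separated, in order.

Line 1: ['lion', 'standard'] (min_width=13, slack=3)
Line 2: ['chapter', 'frog'] (min_width=12, slack=4)
Line 3: ['bread', 'bed'] (min_width=9, slack=7)
Line 4: ['rectangle', 'cherry'] (min_width=16, slack=0)
Line 5: ['warm', 'time', 'purple'] (min_width=16, slack=0)
Line 6: ['bright'] (min_width=6, slack=10)

Answer: chapter frog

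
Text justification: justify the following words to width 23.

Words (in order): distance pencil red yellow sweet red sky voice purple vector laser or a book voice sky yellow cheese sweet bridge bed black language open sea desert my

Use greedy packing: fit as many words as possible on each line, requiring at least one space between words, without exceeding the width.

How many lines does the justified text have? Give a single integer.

Line 1: ['distance', 'pencil', 'red'] (min_width=19, slack=4)
Line 2: ['yellow', 'sweet', 'red', 'sky'] (min_width=20, slack=3)
Line 3: ['voice', 'purple', 'vector'] (min_width=19, slack=4)
Line 4: ['laser', 'or', 'a', 'book', 'voice'] (min_width=21, slack=2)
Line 5: ['sky', 'yellow', 'cheese', 'sweet'] (min_width=23, slack=0)
Line 6: ['bridge', 'bed', 'black'] (min_width=16, slack=7)
Line 7: ['language', 'open', 'sea'] (min_width=17, slack=6)
Line 8: ['desert', 'my'] (min_width=9, slack=14)
Total lines: 8

Answer: 8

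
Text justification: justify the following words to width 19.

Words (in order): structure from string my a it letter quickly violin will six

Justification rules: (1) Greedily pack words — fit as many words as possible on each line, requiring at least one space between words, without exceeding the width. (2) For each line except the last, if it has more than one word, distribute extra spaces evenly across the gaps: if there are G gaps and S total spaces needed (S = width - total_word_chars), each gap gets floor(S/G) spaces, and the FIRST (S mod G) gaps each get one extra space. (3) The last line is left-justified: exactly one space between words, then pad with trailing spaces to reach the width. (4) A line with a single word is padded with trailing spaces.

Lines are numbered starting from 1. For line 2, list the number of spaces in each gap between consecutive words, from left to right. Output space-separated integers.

Answer: 3 3 2

Derivation:
Line 1: ['structure', 'from'] (min_width=14, slack=5)
Line 2: ['string', 'my', 'a', 'it'] (min_width=14, slack=5)
Line 3: ['letter', 'quickly'] (min_width=14, slack=5)
Line 4: ['violin', 'will', 'six'] (min_width=15, slack=4)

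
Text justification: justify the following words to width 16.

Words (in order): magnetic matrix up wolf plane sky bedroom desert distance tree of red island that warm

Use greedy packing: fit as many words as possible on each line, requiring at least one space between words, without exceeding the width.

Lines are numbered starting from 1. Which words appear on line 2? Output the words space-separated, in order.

Answer: up wolf plane

Derivation:
Line 1: ['magnetic', 'matrix'] (min_width=15, slack=1)
Line 2: ['up', 'wolf', 'plane'] (min_width=13, slack=3)
Line 3: ['sky', 'bedroom'] (min_width=11, slack=5)
Line 4: ['desert', 'distance'] (min_width=15, slack=1)
Line 5: ['tree', 'of', 'red'] (min_width=11, slack=5)
Line 6: ['island', 'that', 'warm'] (min_width=16, slack=0)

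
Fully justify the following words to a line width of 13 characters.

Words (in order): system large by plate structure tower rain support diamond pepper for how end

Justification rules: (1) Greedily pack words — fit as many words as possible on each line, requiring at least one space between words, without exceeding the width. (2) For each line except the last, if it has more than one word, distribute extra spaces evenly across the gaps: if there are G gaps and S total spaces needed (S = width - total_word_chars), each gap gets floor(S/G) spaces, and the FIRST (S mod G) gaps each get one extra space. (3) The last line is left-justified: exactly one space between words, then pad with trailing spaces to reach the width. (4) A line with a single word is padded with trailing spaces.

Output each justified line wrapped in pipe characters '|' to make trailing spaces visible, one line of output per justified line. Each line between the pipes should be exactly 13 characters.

Answer: |system  large|
|by      plate|
|structure    |
|tower    rain|
|support      |
|diamond      |
|pepper    for|
|how end      |

Derivation:
Line 1: ['system', 'large'] (min_width=12, slack=1)
Line 2: ['by', 'plate'] (min_width=8, slack=5)
Line 3: ['structure'] (min_width=9, slack=4)
Line 4: ['tower', 'rain'] (min_width=10, slack=3)
Line 5: ['support'] (min_width=7, slack=6)
Line 6: ['diamond'] (min_width=7, slack=6)
Line 7: ['pepper', 'for'] (min_width=10, slack=3)
Line 8: ['how', 'end'] (min_width=7, slack=6)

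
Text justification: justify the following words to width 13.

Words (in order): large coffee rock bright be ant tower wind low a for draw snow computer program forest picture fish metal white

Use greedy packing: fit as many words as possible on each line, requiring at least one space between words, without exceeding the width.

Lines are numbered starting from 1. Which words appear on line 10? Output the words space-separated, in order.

Line 1: ['large', 'coffee'] (min_width=12, slack=1)
Line 2: ['rock', 'bright'] (min_width=11, slack=2)
Line 3: ['be', 'ant', 'tower'] (min_width=12, slack=1)
Line 4: ['wind', 'low', 'a'] (min_width=10, slack=3)
Line 5: ['for', 'draw', 'snow'] (min_width=13, slack=0)
Line 6: ['computer'] (min_width=8, slack=5)
Line 7: ['program'] (min_width=7, slack=6)
Line 8: ['forest'] (min_width=6, slack=7)
Line 9: ['picture', 'fish'] (min_width=12, slack=1)
Line 10: ['metal', 'white'] (min_width=11, slack=2)

Answer: metal white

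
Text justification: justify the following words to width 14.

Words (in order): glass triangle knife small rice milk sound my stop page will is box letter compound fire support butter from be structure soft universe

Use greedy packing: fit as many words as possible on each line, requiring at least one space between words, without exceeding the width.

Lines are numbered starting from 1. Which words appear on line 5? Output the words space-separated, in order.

Line 1: ['glass', 'triangle'] (min_width=14, slack=0)
Line 2: ['knife', 'small'] (min_width=11, slack=3)
Line 3: ['rice', 'milk'] (min_width=9, slack=5)
Line 4: ['sound', 'my', 'stop'] (min_width=13, slack=1)
Line 5: ['page', 'will', 'is'] (min_width=12, slack=2)
Line 6: ['box', 'letter'] (min_width=10, slack=4)
Line 7: ['compound', 'fire'] (min_width=13, slack=1)
Line 8: ['support', 'butter'] (min_width=14, slack=0)
Line 9: ['from', 'be'] (min_width=7, slack=7)
Line 10: ['structure', 'soft'] (min_width=14, slack=0)
Line 11: ['universe'] (min_width=8, slack=6)

Answer: page will is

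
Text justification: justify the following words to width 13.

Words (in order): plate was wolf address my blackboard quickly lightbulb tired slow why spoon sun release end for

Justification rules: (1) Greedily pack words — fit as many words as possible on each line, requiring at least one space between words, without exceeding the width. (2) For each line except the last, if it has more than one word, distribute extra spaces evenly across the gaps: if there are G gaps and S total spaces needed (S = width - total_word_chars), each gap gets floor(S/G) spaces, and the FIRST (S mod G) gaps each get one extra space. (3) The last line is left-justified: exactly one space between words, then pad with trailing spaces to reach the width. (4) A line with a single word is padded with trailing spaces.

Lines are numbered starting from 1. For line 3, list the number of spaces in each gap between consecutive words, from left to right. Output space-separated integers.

Answer: 1

Derivation:
Line 1: ['plate', 'was'] (min_width=9, slack=4)
Line 2: ['wolf', 'address'] (min_width=12, slack=1)
Line 3: ['my', 'blackboard'] (min_width=13, slack=0)
Line 4: ['quickly'] (min_width=7, slack=6)
Line 5: ['lightbulb'] (min_width=9, slack=4)
Line 6: ['tired', 'slow'] (min_width=10, slack=3)
Line 7: ['why', 'spoon', 'sun'] (min_width=13, slack=0)
Line 8: ['release', 'end'] (min_width=11, slack=2)
Line 9: ['for'] (min_width=3, slack=10)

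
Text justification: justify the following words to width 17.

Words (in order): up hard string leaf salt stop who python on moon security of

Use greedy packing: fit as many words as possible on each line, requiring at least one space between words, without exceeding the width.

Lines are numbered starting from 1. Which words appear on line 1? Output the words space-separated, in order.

Line 1: ['up', 'hard', 'string'] (min_width=14, slack=3)
Line 2: ['leaf', 'salt', 'stop'] (min_width=14, slack=3)
Line 3: ['who', 'python', 'on'] (min_width=13, slack=4)
Line 4: ['moon', 'security', 'of'] (min_width=16, slack=1)

Answer: up hard string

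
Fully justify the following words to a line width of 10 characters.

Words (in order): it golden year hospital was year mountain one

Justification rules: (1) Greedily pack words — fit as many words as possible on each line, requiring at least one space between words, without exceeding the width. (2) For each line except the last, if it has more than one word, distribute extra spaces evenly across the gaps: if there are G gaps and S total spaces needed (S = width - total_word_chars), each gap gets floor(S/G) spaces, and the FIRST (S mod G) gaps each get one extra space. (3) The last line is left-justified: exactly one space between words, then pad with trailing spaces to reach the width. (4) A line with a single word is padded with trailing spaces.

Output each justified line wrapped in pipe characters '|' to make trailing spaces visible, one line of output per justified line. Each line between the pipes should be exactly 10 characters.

Line 1: ['it', 'golden'] (min_width=9, slack=1)
Line 2: ['year'] (min_width=4, slack=6)
Line 3: ['hospital'] (min_width=8, slack=2)
Line 4: ['was', 'year'] (min_width=8, slack=2)
Line 5: ['mountain'] (min_width=8, slack=2)
Line 6: ['one'] (min_width=3, slack=7)

Answer: |it  golden|
|year      |
|hospital  |
|was   year|
|mountain  |
|one       |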